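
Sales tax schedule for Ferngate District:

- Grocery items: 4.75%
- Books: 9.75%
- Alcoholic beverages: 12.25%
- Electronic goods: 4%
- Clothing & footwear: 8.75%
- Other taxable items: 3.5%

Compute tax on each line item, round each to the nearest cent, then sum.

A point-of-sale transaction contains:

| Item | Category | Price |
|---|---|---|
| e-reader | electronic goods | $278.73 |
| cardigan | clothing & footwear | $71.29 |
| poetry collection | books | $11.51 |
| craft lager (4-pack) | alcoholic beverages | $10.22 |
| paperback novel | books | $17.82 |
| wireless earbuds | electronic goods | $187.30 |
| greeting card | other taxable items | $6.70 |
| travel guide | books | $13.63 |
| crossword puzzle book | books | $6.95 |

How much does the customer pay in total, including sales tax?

E-reader $278.73: electronic goods → 4% → $11.15
Cardigan $71.29: clothing & footwear → 8.75% → $6.24
Poetry collection $11.51: books → 9.75% → $1.12
Craft lager (4-pack) $10.22: alcoholic beverages → 12.25% → $1.25
Paperback novel $17.82: books → 9.75% → $1.74
Wireless earbuds $187.30: electronic goods → 4% → $7.49
Greeting card $6.70: other taxable items → 3.5% → $0.23
Travel guide $13.63: books → 9.75% → $1.33
Crossword puzzle book $6.95: books → 9.75% → $0.68
Subtotal = $604.15; tax = $31.23; total due = $635.38

$635.38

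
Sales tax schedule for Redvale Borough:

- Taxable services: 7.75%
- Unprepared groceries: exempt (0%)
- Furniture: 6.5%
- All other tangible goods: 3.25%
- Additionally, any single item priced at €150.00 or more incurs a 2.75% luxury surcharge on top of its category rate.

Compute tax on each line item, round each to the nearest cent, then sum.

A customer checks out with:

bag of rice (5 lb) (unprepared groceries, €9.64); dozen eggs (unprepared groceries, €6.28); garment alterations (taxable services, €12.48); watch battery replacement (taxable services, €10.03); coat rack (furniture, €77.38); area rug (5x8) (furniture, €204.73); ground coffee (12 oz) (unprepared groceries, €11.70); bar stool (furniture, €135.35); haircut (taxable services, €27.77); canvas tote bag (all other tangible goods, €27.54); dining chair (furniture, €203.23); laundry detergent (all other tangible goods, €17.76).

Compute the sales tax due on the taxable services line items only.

Garment alterations €12.48: taxable services → 7.75% → €0.97
Watch battery replacement €10.03: taxable services → 7.75% → €0.78
Haircut €27.77: taxable services → 7.75% → €2.15
Tax on taxable services = €0.97 + €0.78 + €2.15 = €3.90

€3.90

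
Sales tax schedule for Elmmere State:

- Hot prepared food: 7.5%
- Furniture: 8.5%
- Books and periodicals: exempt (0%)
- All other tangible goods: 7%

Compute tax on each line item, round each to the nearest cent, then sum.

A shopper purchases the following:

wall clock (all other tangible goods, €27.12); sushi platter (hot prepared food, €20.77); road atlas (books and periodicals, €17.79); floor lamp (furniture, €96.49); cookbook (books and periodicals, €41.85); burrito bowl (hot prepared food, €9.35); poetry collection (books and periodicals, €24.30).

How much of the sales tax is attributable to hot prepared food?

Sushi platter €20.77: hot prepared food → 7.5% → €1.56
Burrito bowl €9.35: hot prepared food → 7.5% → €0.70
Tax on hot prepared food = €1.56 + €0.70 = €2.26

€2.26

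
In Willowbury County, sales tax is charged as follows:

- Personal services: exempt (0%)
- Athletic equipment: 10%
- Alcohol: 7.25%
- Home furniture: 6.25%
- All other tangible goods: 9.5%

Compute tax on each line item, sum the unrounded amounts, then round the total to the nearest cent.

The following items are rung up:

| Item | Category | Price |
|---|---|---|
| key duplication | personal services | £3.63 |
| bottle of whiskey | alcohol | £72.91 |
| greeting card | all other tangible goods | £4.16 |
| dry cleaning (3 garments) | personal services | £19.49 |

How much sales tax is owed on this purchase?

Key duplication £3.63: personal services → 0% → £0.00
Bottle of whiskey £72.91: alcohol → 7.25% → £5.285975
Greeting card £4.16: all other tangible goods → 9.5% → £0.3952
Dry cleaning (3 garments) £19.49: personal services → 0% → £0.00
Unrounded tax sum = £5.681175 → £5.68

£5.68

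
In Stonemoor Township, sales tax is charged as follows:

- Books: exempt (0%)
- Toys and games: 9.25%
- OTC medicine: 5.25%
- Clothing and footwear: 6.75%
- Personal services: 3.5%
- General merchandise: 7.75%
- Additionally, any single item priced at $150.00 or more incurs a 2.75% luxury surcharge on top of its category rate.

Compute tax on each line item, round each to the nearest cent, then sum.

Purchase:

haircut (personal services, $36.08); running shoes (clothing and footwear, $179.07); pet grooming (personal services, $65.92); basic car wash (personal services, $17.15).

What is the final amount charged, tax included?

$319.40

Haircut $36.08: personal services → 3.5% → $1.26
Running shoes $179.07: clothing and footwear → 6.75% + 2.75% surcharge = 9.5% → $17.01
Pet grooming $65.92: personal services → 3.5% → $2.31
Basic car wash $17.15: personal services → 3.5% → $0.60
Subtotal = $298.22; tax = $21.18; total due = $319.40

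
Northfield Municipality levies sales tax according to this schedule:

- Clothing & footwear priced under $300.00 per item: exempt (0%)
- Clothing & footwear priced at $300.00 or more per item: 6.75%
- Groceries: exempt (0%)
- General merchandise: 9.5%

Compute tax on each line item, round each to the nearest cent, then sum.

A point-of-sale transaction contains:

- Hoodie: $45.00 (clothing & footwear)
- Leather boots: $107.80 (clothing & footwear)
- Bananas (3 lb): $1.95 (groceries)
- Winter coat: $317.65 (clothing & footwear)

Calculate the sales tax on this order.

$21.44

Hoodie $45.00: clothing & footwear, under $300.00 → 0% → $0.00
Leather boots $107.80: clothing & footwear, under $300.00 → 0% → $0.00
Bananas (3 lb) $1.95: groceries → 0% → $0.00
Winter coat $317.65: clothing & footwear, $300.00 or more → 6.75% → $21.44
Total tax = $21.44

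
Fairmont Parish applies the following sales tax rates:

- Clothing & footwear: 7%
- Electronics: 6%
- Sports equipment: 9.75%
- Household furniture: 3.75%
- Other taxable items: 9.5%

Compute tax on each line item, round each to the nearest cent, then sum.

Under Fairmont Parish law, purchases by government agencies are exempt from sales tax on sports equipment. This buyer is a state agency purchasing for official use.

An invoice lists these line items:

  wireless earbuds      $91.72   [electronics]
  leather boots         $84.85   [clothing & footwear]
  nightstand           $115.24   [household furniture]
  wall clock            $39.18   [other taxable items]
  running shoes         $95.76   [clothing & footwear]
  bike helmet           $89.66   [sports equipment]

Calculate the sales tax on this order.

Wireless earbuds $91.72: electronics → 6% → $5.50
Leather boots $84.85: clothing & footwear → 7% → $5.94
Nightstand $115.24: household furniture → 3.75% → $4.32
Wall clock $39.18: other taxable items → 9.5% → $3.72
Running shoes $95.76: clothing & footwear → 7% → $6.70
Bike helmet $89.66: sports equipment, buyer-exempt → 0% → $0.00
Total tax = $5.50 + $5.94 + $4.32 + $3.72 + $6.70 = $26.18

$26.18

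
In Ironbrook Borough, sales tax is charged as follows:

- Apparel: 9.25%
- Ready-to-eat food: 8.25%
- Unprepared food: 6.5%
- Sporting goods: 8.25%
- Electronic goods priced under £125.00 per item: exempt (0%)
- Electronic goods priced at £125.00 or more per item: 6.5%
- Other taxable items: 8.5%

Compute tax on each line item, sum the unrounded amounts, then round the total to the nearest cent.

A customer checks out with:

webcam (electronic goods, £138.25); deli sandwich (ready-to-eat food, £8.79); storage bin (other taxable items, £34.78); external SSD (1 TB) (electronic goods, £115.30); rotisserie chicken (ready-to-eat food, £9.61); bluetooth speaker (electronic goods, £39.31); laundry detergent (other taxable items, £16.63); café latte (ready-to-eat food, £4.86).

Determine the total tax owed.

Webcam £138.25: electronic goods, £125.00 or more → 6.5% → £8.98625
Deli sandwich £8.79: ready-to-eat food → 8.25% → £0.725175
Storage bin £34.78: other taxable items → 8.5% → £2.9563
External SSD (1 TB) £115.30: electronic goods, under £125.00 → 0% → £0.00
Rotisserie chicken £9.61: ready-to-eat food → 8.25% → £0.792825
Bluetooth speaker £39.31: electronic goods, under £125.00 → 0% → £0.00
Laundry detergent £16.63: other taxable items → 8.5% → £1.41355
Café latte £4.86: ready-to-eat food → 8.25% → £0.40095
Unrounded tax sum = £15.27505 → £15.28

£15.28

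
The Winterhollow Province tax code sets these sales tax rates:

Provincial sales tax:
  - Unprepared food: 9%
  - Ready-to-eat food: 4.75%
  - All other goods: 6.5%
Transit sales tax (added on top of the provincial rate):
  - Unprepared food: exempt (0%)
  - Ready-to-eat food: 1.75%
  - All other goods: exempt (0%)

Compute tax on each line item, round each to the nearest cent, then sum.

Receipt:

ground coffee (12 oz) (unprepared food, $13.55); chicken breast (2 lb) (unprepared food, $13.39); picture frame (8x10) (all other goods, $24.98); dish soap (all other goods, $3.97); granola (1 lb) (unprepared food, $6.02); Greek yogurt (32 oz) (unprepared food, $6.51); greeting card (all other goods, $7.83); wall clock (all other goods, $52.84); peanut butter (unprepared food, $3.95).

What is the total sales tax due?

Ground coffee (12 oz) $13.55: unprepared food → 9% + 0% transit = 9% → $1.22
Chicken breast (2 lb) $13.39: unprepared food → 9% + 0% transit = 9% → $1.21
Picture frame (8x10) $24.98: all other goods → 6.5% + 0% transit = 6.5% → $1.62
Dish soap $3.97: all other goods → 6.5% + 0% transit = 6.5% → $0.26
Granola (1 lb) $6.02: unprepared food → 9% + 0% transit = 9% → $0.54
Greek yogurt (32 oz) $6.51: unprepared food → 9% + 0% transit = 9% → $0.59
Greeting card $7.83: all other goods → 6.5% + 0% transit = 6.5% → $0.51
Wall clock $52.84: all other goods → 6.5% + 0% transit = 6.5% → $3.43
Peanut butter $3.95: unprepared food → 9% + 0% transit = 9% → $0.36
Total tax = $1.22 + $1.21 + $1.62 + $0.26 + $0.54 + $0.59 + $0.51 + $3.43 + $0.36 = $9.74

$9.74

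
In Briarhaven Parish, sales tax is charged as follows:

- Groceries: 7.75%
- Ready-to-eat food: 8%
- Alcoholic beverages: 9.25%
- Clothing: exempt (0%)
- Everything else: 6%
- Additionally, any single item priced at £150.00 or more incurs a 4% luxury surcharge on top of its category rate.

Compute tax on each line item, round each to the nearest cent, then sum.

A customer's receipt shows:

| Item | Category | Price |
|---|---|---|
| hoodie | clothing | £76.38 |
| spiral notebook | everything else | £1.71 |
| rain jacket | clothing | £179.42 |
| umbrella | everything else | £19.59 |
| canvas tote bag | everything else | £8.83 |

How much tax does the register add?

Hoodie £76.38: clothing → 0% → £0.00
Spiral notebook £1.71: everything else → 6% → £0.10
Rain jacket £179.42: clothing → 0% + 4% surcharge = 4% → £7.18
Umbrella £19.59: everything else → 6% → £1.18
Canvas tote bag £8.83: everything else → 6% → £0.53
Total tax = £0.10 + £7.18 + £1.18 + £0.53 = £8.99

£8.99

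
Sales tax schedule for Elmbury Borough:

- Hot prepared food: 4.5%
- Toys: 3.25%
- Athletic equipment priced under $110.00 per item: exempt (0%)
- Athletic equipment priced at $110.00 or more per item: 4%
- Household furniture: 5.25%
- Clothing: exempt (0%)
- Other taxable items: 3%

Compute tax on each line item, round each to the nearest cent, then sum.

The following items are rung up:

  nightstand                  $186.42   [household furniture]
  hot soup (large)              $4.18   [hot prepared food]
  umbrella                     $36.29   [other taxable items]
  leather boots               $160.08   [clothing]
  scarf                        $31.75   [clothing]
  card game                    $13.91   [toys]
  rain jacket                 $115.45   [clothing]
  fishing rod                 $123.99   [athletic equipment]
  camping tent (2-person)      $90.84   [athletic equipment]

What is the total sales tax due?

$16.48

Nightstand $186.42: household furniture → 5.25% → $9.79
Hot soup (large) $4.18: hot prepared food → 4.5% → $0.19
Umbrella $36.29: other taxable items → 3% → $1.09
Leather boots $160.08: clothing → 0% → $0.00
Scarf $31.75: clothing → 0% → $0.00
Card game $13.91: toys → 3.25% → $0.45
Rain jacket $115.45: clothing → 0% → $0.00
Fishing rod $123.99: athletic equipment, $110.00 or more → 4% → $4.96
Camping tent (2-person) $90.84: athletic equipment, under $110.00 → 0% → $0.00
Total tax = $9.79 + $0.19 + $1.09 + $0.45 + $4.96 = $16.48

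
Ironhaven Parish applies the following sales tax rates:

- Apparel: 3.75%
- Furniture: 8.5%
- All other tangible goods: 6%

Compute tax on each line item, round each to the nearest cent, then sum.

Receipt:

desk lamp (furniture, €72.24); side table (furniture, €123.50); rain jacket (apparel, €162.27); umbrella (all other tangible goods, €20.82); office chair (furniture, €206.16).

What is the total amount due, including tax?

Desk lamp €72.24: furniture → 8.5% → €6.14
Side table €123.50: furniture → 8.5% → €10.50
Rain jacket €162.27: apparel → 3.75% → €6.09
Umbrella €20.82: all other tangible goods → 6% → €1.25
Office chair €206.16: furniture → 8.5% → €17.52
Subtotal = €584.99; tax = €41.50; total due = €626.49

€626.49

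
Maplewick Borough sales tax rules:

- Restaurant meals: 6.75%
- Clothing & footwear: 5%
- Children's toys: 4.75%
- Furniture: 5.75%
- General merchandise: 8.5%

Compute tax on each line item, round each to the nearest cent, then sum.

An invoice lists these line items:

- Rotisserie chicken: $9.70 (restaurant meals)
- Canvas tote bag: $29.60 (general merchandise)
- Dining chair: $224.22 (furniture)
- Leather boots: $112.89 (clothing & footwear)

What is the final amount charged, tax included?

$398.11

Rotisserie chicken $9.70: restaurant meals → 6.75% → $0.65
Canvas tote bag $29.60: general merchandise → 8.5% → $2.52
Dining chair $224.22: furniture → 5.75% → $12.89
Leather boots $112.89: clothing & footwear → 5% → $5.64
Subtotal = $376.41; tax = $21.70; total due = $398.11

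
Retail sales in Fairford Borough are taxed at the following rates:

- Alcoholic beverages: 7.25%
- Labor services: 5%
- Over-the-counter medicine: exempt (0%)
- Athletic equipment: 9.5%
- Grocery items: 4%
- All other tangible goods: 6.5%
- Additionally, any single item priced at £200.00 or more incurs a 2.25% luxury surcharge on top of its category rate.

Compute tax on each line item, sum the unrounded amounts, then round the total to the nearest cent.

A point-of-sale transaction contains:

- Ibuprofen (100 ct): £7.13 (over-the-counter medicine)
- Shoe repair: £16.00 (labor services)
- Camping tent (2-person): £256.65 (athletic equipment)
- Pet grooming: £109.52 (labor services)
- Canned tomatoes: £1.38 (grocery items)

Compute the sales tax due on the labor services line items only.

£6.28

Shoe repair £16.00: labor services → 5% → £0.80
Pet grooming £109.52: labor services → 5% → £5.476
Tax on labor services: unrounded sum = £6.276 → £6.28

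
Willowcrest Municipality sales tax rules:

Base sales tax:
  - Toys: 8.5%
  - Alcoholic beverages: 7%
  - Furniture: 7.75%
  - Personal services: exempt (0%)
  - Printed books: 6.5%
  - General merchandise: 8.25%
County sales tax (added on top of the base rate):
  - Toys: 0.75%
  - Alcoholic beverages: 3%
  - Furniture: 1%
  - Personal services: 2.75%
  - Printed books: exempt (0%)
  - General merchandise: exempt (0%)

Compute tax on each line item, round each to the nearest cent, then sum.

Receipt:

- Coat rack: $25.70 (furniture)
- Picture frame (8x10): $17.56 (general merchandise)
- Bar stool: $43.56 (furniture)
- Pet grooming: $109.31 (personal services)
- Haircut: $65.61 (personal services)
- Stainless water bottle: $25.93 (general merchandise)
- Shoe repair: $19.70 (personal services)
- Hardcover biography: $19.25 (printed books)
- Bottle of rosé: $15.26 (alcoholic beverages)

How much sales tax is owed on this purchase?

Coat rack $25.70: furniture → 7.75% + 1% county = 8.75% → $2.25
Picture frame (8x10) $17.56: general merchandise → 8.25% + 0% county = 8.25% → $1.45
Bar stool $43.56: furniture → 7.75% + 1% county = 8.75% → $3.81
Pet grooming $109.31: personal services → 0% + 2.75% county = 2.75% → $3.01
Haircut $65.61: personal services → 0% + 2.75% county = 2.75% → $1.80
Stainless water bottle $25.93: general merchandise → 8.25% + 0% county = 8.25% → $2.14
Shoe repair $19.70: personal services → 0% + 2.75% county = 2.75% → $0.54
Hardcover biography $19.25: printed books → 6.5% + 0% county = 6.5% → $1.25
Bottle of rosé $15.26: alcoholic beverages → 7% + 3% county = 10% → $1.53
Total tax = $2.25 + $1.45 + $3.81 + $3.01 + $1.80 + $2.14 + $0.54 + $1.25 + $1.53 = $17.78

$17.78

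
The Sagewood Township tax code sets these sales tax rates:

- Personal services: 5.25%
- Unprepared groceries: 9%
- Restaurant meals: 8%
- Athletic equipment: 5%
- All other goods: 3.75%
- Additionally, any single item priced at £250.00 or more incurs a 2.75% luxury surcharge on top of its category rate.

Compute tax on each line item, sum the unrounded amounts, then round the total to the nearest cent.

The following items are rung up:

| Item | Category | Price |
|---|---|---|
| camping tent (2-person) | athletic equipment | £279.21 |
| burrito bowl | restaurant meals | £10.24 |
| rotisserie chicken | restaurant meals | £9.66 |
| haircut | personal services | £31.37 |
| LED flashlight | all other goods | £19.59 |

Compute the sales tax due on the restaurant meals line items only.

Burrito bowl £10.24: restaurant meals → 8% → £0.8192
Rotisserie chicken £9.66: restaurant meals → 8% → £0.7728
Tax on restaurant meals: unrounded sum = £1.592 → £1.59

£1.59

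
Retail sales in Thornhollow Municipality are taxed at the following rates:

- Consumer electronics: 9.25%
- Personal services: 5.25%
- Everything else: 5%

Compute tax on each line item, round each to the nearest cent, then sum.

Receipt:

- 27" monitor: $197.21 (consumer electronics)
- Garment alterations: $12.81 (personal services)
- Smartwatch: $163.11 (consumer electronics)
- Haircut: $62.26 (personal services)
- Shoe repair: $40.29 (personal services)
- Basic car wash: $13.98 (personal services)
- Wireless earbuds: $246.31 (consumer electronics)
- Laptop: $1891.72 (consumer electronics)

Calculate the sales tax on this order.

$237.88

27" monitor $197.21: consumer electronics → 9.25% → $18.24
Garment alterations $12.81: personal services → 5.25% → $0.67
Smartwatch $163.11: consumer electronics → 9.25% → $15.09
Haircut $62.26: personal services → 5.25% → $3.27
Shoe repair $40.29: personal services → 5.25% → $2.12
Basic car wash $13.98: personal services → 5.25% → $0.73
Wireless earbuds $246.31: consumer electronics → 9.25% → $22.78
Laptop $1891.72: consumer electronics → 9.25% → $174.98
Total tax = $18.24 + $0.67 + $15.09 + $3.27 + $2.12 + $0.73 + $22.78 + $174.98 = $237.88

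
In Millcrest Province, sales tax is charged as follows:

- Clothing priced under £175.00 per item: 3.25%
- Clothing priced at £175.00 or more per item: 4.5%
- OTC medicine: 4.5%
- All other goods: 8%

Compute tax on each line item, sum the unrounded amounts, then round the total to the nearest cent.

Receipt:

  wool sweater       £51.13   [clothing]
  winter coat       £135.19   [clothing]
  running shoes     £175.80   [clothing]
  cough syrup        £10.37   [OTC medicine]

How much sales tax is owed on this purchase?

Wool sweater £51.13: clothing, under £175.00 → 3.25% → £1.661725
Winter coat £135.19: clothing, under £175.00 → 3.25% → £4.393675
Running shoes £175.80: clothing, £175.00 or more → 4.5% → £7.911
Cough syrup £10.37: OTC medicine → 4.5% → £0.46665
Unrounded tax sum = £14.43305 → £14.43

£14.43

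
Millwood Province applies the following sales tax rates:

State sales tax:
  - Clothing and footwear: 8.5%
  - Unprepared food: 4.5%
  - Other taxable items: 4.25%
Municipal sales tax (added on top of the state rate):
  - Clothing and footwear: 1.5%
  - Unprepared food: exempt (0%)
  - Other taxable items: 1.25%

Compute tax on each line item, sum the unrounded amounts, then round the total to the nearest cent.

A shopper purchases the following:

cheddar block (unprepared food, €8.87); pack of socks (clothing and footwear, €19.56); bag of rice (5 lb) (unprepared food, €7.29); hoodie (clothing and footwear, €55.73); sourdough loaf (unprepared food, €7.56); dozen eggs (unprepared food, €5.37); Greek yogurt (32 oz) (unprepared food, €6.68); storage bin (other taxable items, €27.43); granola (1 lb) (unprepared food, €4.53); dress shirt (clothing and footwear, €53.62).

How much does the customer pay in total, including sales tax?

Cheddar block €8.87: unprepared food → 4.5% + 0% municipal = 4.5% → €0.39915
Pack of socks €19.56: clothing and footwear → 8.5% + 1.5% municipal = 10% → €1.956
Bag of rice (5 lb) €7.29: unprepared food → 4.5% + 0% municipal = 4.5% → €0.32805
Hoodie €55.73: clothing and footwear → 8.5% + 1.5% municipal = 10% → €5.573
Sourdough loaf €7.56: unprepared food → 4.5% + 0% municipal = 4.5% → €0.3402
Dozen eggs €5.37: unprepared food → 4.5% + 0% municipal = 4.5% → €0.24165
Greek yogurt (32 oz) €6.68: unprepared food → 4.5% + 0% municipal = 4.5% → €0.3006
Storage bin €27.43: other taxable items → 4.25% + 1.25% municipal = 5.5% → €1.50865
Granola (1 lb) €4.53: unprepared food → 4.5% + 0% municipal = 4.5% → €0.20385
Dress shirt €53.62: clothing and footwear → 8.5% + 1.5% municipal = 10% → €5.362
Subtotal = €196.64; unrounded tax = €16.21315 → €16.21; total due = €212.85

€212.85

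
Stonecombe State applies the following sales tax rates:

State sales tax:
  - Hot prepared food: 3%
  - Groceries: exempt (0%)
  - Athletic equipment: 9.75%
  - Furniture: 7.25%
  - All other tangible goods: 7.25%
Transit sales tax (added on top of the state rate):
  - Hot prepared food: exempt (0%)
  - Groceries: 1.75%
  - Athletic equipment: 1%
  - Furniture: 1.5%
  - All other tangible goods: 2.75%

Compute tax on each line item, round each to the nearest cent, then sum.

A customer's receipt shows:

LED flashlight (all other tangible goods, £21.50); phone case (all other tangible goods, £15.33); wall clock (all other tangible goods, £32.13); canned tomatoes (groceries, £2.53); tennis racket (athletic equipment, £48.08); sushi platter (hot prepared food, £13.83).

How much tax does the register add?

£12.51

LED flashlight £21.50: all other tangible goods → 7.25% + 2.75% transit = 10% → £2.15
Phone case £15.33: all other tangible goods → 7.25% + 2.75% transit = 10% → £1.53
Wall clock £32.13: all other tangible goods → 7.25% + 2.75% transit = 10% → £3.21
Canned tomatoes £2.53: groceries → 0% + 1.75% transit = 1.75% → £0.04
Tennis racket £48.08: athletic equipment → 9.75% + 1% transit = 10.75% → £5.17
Sushi platter £13.83: hot prepared food → 3% + 0% transit = 3% → £0.41
Total tax = £2.15 + £1.53 + £3.21 + £0.04 + £5.17 + £0.41 = £12.51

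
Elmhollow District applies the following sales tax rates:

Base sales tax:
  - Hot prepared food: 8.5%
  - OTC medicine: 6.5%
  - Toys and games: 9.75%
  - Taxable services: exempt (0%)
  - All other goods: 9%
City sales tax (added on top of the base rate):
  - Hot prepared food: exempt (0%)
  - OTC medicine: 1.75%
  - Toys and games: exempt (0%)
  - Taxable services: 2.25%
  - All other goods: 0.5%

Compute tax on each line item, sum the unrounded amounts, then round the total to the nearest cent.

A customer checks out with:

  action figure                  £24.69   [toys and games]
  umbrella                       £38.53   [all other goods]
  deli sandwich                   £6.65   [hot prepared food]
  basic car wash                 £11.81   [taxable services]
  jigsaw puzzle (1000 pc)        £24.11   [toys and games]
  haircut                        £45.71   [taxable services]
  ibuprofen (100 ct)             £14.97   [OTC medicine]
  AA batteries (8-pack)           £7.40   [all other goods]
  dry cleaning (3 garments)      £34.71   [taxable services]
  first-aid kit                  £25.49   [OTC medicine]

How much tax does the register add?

Action figure £24.69: toys and games → 9.75% + 0% city = 9.75% → £2.407275
Umbrella £38.53: all other goods → 9% + 0.5% city = 9.5% → £3.66035
Deli sandwich £6.65: hot prepared food → 8.5% + 0% city = 8.5% → £0.56525
Basic car wash £11.81: taxable services → 0% + 2.25% city = 2.25% → £0.265725
Jigsaw puzzle (1000 pc) £24.11: toys and games → 9.75% + 0% city = 9.75% → £2.350725
Haircut £45.71: taxable services → 0% + 2.25% city = 2.25% → £1.028475
Ibuprofen (100 ct) £14.97: OTC medicine → 6.5% + 1.75% city = 8.25% → £1.235025
AA batteries (8-pack) £7.40: all other goods → 9% + 0.5% city = 9.5% → £0.703
Dry cleaning (3 garments) £34.71: taxable services → 0% + 2.25% city = 2.25% → £0.780975
First-aid kit £25.49: OTC medicine → 6.5% + 1.75% city = 8.25% → £2.102925
Unrounded tax sum = £15.099725 → £15.10

£15.10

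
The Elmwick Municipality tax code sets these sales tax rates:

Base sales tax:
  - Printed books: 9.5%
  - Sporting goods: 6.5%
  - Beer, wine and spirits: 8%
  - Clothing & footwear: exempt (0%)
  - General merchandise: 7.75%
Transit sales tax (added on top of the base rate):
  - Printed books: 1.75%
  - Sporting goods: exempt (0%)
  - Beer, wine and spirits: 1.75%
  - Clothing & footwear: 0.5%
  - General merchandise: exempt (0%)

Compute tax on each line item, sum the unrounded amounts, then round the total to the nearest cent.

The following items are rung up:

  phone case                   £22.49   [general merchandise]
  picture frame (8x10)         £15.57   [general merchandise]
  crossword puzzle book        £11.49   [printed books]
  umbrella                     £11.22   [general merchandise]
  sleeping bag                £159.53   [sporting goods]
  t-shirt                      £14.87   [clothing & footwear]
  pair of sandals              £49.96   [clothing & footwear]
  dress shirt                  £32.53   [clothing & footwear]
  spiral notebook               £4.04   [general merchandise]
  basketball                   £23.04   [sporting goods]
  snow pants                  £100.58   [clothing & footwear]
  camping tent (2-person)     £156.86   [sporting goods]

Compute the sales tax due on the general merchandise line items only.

£4.13

Phone case £22.49: general merchandise → 7.75% + 0% transit = 7.75% → £1.742975
Picture frame (8x10) £15.57: general merchandise → 7.75% + 0% transit = 7.75% → £1.206675
Umbrella £11.22: general merchandise → 7.75% + 0% transit = 7.75% → £0.86955
Spiral notebook £4.04: general merchandise → 7.75% + 0% transit = 7.75% → £0.3131
Tax on general merchandise: unrounded sum = £4.1323 → £4.13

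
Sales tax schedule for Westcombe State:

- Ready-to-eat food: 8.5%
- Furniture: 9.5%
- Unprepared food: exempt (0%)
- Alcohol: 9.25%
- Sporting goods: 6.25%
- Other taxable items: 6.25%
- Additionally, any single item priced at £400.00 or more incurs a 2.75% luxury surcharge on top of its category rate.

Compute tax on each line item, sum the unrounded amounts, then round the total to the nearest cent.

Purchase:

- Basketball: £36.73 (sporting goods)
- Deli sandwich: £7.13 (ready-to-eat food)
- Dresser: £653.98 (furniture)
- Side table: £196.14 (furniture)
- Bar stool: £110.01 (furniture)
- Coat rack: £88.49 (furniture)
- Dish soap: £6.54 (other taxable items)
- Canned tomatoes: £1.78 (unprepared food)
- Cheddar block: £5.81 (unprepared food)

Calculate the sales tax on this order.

Basketball £36.73: sporting goods → 6.25% → £2.295625
Deli sandwich £7.13: ready-to-eat food → 8.5% → £0.60605
Dresser £653.98: furniture → 9.5% + 2.75% surcharge = 12.25% → £80.11255
Side table £196.14: furniture → 9.5% → £18.6333
Bar stool £110.01: furniture → 9.5% → £10.45095
Coat rack £88.49: furniture → 9.5% → £8.40655
Dish soap £6.54: other taxable items → 6.25% → £0.40875
Canned tomatoes £1.78: unprepared food → 0% → £0.00
Cheddar block £5.81: unprepared food → 0% → £0.00
Unrounded tax sum = £120.913775 → £120.91

£120.91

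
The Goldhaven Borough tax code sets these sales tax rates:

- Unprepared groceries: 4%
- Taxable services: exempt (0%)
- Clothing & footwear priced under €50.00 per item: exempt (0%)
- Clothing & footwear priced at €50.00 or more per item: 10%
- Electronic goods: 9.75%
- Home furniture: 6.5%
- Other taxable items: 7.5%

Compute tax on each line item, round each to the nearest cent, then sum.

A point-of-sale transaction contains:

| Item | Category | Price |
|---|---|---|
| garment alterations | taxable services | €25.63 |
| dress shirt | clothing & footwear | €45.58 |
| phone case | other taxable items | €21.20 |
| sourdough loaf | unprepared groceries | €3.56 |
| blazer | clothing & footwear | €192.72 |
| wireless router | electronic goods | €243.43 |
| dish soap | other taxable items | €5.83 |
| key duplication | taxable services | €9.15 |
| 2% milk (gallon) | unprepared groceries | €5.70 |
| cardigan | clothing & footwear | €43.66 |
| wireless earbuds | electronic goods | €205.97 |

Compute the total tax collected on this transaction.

€65.48

Garment alterations €25.63: taxable services → 0% → €0.00
Dress shirt €45.58: clothing & footwear, under €50.00 → 0% → €0.00
Phone case €21.20: other taxable items → 7.5% → €1.59
Sourdough loaf €3.56: unprepared groceries → 4% → €0.14
Blazer €192.72: clothing & footwear, €50.00 or more → 10% → €19.27
Wireless router €243.43: electronic goods → 9.75% → €23.73
Dish soap €5.83: other taxable items → 7.5% → €0.44
Key duplication €9.15: taxable services → 0% → €0.00
2% milk (gallon) €5.70: unprepared groceries → 4% → €0.23
Cardigan €43.66: clothing & footwear, under €50.00 → 0% → €0.00
Wireless earbuds €205.97: electronic goods → 9.75% → €20.08
Total tax = €1.59 + €0.14 + €19.27 + €23.73 + €0.44 + €0.23 + €20.08 = €65.48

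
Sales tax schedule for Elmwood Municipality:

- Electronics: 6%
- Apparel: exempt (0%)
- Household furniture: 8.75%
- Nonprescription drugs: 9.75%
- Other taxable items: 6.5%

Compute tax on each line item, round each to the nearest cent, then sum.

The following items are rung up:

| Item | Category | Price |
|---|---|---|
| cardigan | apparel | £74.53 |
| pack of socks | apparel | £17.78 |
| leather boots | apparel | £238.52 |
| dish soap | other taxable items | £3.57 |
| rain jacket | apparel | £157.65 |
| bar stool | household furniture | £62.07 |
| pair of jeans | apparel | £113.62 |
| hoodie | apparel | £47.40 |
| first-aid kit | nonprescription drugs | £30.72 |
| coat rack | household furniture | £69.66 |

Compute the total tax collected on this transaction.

£14.76

Cardigan £74.53: apparel → 0% → £0.00
Pack of socks £17.78: apparel → 0% → £0.00
Leather boots £238.52: apparel → 0% → £0.00
Dish soap £3.57: other taxable items → 6.5% → £0.23
Rain jacket £157.65: apparel → 0% → £0.00
Bar stool £62.07: household furniture → 8.75% → £5.43
Pair of jeans £113.62: apparel → 0% → £0.00
Hoodie £47.40: apparel → 0% → £0.00
First-aid kit £30.72: nonprescription drugs → 9.75% → £3.00
Coat rack £69.66: household furniture → 8.75% → £6.10
Total tax = £0.23 + £5.43 + £3.00 + £6.10 = £14.76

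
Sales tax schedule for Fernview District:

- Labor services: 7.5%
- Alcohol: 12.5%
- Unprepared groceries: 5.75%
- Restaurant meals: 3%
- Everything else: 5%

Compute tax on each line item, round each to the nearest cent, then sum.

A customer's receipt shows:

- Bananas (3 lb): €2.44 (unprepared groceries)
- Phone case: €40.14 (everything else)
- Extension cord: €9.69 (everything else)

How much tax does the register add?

€2.63

Bananas (3 lb) €2.44: unprepared groceries → 5.75% → €0.14
Phone case €40.14: everything else → 5% → €2.01
Extension cord €9.69: everything else → 5% → €0.48
Total tax = €0.14 + €2.01 + €0.48 = €2.63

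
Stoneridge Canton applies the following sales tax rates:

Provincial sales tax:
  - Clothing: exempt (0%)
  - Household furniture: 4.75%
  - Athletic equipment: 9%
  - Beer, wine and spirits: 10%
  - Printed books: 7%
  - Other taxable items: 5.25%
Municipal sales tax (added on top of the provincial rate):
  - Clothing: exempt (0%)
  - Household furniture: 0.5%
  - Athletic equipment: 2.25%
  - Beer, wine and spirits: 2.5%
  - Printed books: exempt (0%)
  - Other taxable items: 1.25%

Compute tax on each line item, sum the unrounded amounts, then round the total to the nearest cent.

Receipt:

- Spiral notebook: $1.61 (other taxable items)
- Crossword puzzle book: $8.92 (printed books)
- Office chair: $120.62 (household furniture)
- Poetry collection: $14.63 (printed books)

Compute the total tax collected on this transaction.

Spiral notebook $1.61: other taxable items → 5.25% + 1.25% municipal = 6.5% → $0.10465
Crossword puzzle book $8.92: printed books → 7% + 0% municipal = 7% → $0.6244
Office chair $120.62: household furniture → 4.75% + 0.5% municipal = 5.25% → $6.33255
Poetry collection $14.63: printed books → 7% + 0% municipal = 7% → $1.0241
Unrounded tax sum = $8.0857 → $8.09

$8.09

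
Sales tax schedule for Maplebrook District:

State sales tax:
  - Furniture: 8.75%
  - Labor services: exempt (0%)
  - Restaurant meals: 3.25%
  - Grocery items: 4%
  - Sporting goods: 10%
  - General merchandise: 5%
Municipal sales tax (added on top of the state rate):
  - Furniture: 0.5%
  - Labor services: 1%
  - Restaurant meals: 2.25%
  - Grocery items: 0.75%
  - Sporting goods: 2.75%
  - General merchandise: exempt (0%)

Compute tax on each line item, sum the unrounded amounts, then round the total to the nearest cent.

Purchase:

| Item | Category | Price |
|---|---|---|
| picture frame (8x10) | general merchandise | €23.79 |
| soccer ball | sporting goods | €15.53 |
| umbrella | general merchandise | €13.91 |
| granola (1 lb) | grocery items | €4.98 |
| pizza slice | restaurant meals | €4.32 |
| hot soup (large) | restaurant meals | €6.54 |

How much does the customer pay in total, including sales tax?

€73.77

Picture frame (8x10) €23.79: general merchandise → 5% + 0% municipal = 5% → €1.1895
Soccer ball €15.53: sporting goods → 10% + 2.75% municipal = 12.75% → €1.980075
Umbrella €13.91: general merchandise → 5% + 0% municipal = 5% → €0.6955
Granola (1 lb) €4.98: grocery items → 4% + 0.75% municipal = 4.75% → €0.23655
Pizza slice €4.32: restaurant meals → 3.25% + 2.25% municipal = 5.5% → €0.2376
Hot soup (large) €6.54: restaurant meals → 3.25% + 2.25% municipal = 5.5% → €0.3597
Subtotal = €69.07; unrounded tax = €4.698925 → €4.70; total due = €73.77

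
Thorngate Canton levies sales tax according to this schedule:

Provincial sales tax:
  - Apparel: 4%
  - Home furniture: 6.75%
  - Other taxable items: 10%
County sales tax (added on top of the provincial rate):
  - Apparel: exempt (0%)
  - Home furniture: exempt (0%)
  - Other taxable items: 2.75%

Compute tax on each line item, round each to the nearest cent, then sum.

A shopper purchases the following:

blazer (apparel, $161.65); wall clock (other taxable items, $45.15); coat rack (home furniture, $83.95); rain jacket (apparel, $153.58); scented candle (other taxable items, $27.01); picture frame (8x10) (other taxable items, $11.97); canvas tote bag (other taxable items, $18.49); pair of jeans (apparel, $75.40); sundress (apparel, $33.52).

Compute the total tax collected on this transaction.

Blazer $161.65: apparel → 4% + 0% county = 4% → $6.47
Wall clock $45.15: other taxable items → 10% + 2.75% county = 12.75% → $5.76
Coat rack $83.95: home furniture → 6.75% + 0% county = 6.75% → $5.67
Rain jacket $153.58: apparel → 4% + 0% county = 4% → $6.14
Scented candle $27.01: other taxable items → 10% + 2.75% county = 12.75% → $3.44
Picture frame (8x10) $11.97: other taxable items → 10% + 2.75% county = 12.75% → $1.53
Canvas tote bag $18.49: other taxable items → 10% + 2.75% county = 12.75% → $2.36
Pair of jeans $75.40: apparel → 4% + 0% county = 4% → $3.02
Sundress $33.52: apparel → 4% + 0% county = 4% → $1.34
Total tax = $6.47 + $5.76 + $5.67 + $6.14 + $3.44 + $1.53 + $2.36 + $3.02 + $1.34 = $35.73

$35.73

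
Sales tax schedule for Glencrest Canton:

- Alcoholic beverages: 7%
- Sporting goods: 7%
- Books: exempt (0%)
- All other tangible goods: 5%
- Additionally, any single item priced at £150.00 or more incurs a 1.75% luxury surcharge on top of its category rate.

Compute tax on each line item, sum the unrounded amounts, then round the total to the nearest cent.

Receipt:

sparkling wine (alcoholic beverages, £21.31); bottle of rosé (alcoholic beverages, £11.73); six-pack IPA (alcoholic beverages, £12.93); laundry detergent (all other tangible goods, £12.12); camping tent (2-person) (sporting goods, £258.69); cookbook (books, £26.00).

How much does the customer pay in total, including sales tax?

Sparkling wine £21.31: alcoholic beverages → 7% → £1.4917
Bottle of rosé £11.73: alcoholic beverages → 7% → £0.8211
Six-pack IPA £12.93: alcoholic beverages → 7% → £0.9051
Laundry detergent £12.12: all other tangible goods → 5% → £0.606
Camping tent (2-person) £258.69: sporting goods → 7% + 1.75% surcharge = 8.75% → £22.635375
Cookbook £26.00: books → 0% → £0.00
Subtotal = £342.78; unrounded tax = £26.459275 → £26.46; total due = £369.24

£369.24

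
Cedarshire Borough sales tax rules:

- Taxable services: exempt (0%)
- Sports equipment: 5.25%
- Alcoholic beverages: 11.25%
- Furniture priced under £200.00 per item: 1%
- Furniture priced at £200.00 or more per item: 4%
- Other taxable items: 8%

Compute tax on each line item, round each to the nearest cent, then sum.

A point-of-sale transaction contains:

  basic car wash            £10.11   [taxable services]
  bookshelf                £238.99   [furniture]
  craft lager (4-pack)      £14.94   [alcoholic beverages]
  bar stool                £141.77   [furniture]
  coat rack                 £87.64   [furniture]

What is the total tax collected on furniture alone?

£11.86

Bookshelf £238.99: furniture, £200.00 or more → 4% → £9.56
Bar stool £141.77: furniture, under £200.00 → 1% → £1.42
Coat rack £87.64: furniture, under £200.00 → 1% → £0.88
Tax on furniture = £9.56 + £1.42 + £0.88 = £11.86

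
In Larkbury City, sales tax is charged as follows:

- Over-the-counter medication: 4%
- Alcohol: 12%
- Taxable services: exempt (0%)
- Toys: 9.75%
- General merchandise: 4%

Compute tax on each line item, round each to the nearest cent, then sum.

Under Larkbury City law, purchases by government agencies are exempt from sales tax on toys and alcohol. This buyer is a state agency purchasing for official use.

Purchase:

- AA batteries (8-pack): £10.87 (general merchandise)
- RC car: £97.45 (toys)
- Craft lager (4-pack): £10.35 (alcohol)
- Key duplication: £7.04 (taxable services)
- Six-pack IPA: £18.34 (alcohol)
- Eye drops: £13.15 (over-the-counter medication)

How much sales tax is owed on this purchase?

£0.96

AA batteries (8-pack) £10.87: general merchandise → 4% → £0.43
RC car £97.45: toys, buyer-exempt → 0% → £0.00
Craft lager (4-pack) £10.35: alcohol, buyer-exempt → 0% → £0.00
Key duplication £7.04: taxable services → 0% → £0.00
Six-pack IPA £18.34: alcohol, buyer-exempt → 0% → £0.00
Eye drops £13.15: over-the-counter medication → 4% → £0.53
Total tax = £0.43 + £0.53 = £0.96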